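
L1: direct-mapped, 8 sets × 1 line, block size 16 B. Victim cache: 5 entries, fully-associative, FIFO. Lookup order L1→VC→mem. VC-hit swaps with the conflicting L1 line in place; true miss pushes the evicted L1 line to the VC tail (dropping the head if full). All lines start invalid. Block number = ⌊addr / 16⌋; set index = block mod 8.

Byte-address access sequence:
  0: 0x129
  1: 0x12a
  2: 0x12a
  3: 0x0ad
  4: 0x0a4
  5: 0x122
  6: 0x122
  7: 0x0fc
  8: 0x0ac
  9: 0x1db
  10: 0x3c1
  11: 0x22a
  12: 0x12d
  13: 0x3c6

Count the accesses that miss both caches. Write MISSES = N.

MISSES = 6

  [0] addr=0x129 blk=18 s=2: MISS | VC []
  [1] addr=0x12a blk=18 s=2: L1-HIT | VC []
  [2] addr=0x12a blk=18 s=2: L1-HIT | VC []
  [3] addr=0xad blk=10 s=2: MISS | VC [18]
  [4] addr=0xa4 blk=10 s=2: L1-HIT | VC [18]
  [5] addr=0x122 blk=18 s=2: VC-HIT | VC [10]
  [6] addr=0x122 blk=18 s=2: L1-HIT | VC [10]
  [7] addr=0xfc blk=15 s=7: MISS | VC [10]
  [8] addr=0xac blk=10 s=2: VC-HIT | VC [18]
  [9] addr=0x1db blk=29 s=5: MISS | VC [18]
  [10] addr=0x3c1 blk=60 s=4: MISS | VC [18]
  [11] addr=0x22a blk=34 s=2: MISS | VC [18, 10]
  [12] addr=0x12d blk=18 s=2: VC-HIT | VC [34, 10]
  [13] addr=0x3c6 blk=60 s=4: L1-HIT | VC [34, 10]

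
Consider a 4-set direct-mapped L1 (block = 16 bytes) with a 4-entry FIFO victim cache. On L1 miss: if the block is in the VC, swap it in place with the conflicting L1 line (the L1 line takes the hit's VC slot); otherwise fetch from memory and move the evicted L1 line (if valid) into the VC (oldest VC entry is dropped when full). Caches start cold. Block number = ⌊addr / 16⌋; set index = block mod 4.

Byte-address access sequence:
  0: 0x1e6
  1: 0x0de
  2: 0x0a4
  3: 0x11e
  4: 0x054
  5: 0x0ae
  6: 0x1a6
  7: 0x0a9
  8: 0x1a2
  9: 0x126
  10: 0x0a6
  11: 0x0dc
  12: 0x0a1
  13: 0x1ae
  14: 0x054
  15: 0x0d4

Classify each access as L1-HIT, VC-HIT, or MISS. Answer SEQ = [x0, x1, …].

  [0] addr=0x1e6 blk=30 s=2: MISS | VC []
  [1] addr=0xde blk=13 s=1: MISS | VC []
  [2] addr=0xa4 blk=10 s=2: MISS | VC [30]
  [3] addr=0x11e blk=17 s=1: MISS | VC [30, 13]
  [4] addr=0x54 blk=5 s=1: MISS | VC [30, 13, 17]
  [5] addr=0xae blk=10 s=2: L1-HIT | VC [30, 13, 17]
  [6] addr=0x1a6 blk=26 s=2: MISS | VC [30, 13, 17, 10]
  [7] addr=0xa9 blk=10 s=2: VC-HIT | VC [30, 13, 17, 26]
  [8] addr=0x1a2 blk=26 s=2: VC-HIT | VC [30, 13, 17, 10]
  [9] addr=0x126 blk=18 s=2: MISS | VC [13, 17, 10, 26]
  [10] addr=0xa6 blk=10 s=2: VC-HIT | VC [13, 17, 18, 26]
  [11] addr=0xdc blk=13 s=1: VC-HIT | VC [5, 17, 18, 26]
  [12] addr=0xa1 blk=10 s=2: L1-HIT | VC [5, 17, 18, 26]
  [13] addr=0x1ae blk=26 s=2: VC-HIT | VC [5, 17, 18, 10]
  [14] addr=0x54 blk=5 s=1: VC-HIT | VC [13, 17, 18, 10]
  [15] addr=0xd4 blk=13 s=1: VC-HIT | VC [5, 17, 18, 10]

SEQ = [MISS, MISS, MISS, MISS, MISS, L1-HIT, MISS, VC-HIT, VC-HIT, MISS, VC-HIT, VC-HIT, L1-HIT, VC-HIT, VC-HIT, VC-HIT]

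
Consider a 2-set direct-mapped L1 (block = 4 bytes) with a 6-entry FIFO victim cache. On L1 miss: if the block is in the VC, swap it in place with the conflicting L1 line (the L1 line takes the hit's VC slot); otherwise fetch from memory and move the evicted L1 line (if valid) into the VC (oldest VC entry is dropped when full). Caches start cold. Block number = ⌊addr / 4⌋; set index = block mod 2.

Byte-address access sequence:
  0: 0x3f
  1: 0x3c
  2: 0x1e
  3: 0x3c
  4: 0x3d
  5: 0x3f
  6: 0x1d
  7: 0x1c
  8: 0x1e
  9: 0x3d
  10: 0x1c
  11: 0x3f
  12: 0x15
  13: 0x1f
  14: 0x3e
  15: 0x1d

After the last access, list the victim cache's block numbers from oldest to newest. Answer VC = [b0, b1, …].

VC = [5, 15]

0: 0x3f (blk 15, set 1) → MISS  vc=[]
1: 0x3c (blk 15, set 1) → L1-HIT  vc=[]
2: 0x1e (blk 7, set 1) → MISS  vc=[15]
3: 0x3c (blk 15, set 1) → VC-HIT  vc=[7]
4: 0x3d (blk 15, set 1) → L1-HIT  vc=[7]
5: 0x3f (blk 15, set 1) → L1-HIT  vc=[7]
6: 0x1d (blk 7, set 1) → VC-HIT  vc=[15]
7: 0x1c (blk 7, set 1) → L1-HIT  vc=[15]
8: 0x1e (blk 7, set 1) → L1-HIT  vc=[15]
9: 0x3d (blk 15, set 1) → VC-HIT  vc=[7]
10: 0x1c (blk 7, set 1) → VC-HIT  vc=[15]
11: 0x3f (blk 15, set 1) → VC-HIT  vc=[7]
12: 0x15 (blk 5, set 1) → MISS  vc=[7, 15]
13: 0x1f (blk 7, set 1) → VC-HIT  vc=[5, 15]
14: 0x3e (blk 15, set 1) → VC-HIT  vc=[5, 7]
15: 0x1d (blk 7, set 1) → VC-HIT  vc=[5, 15]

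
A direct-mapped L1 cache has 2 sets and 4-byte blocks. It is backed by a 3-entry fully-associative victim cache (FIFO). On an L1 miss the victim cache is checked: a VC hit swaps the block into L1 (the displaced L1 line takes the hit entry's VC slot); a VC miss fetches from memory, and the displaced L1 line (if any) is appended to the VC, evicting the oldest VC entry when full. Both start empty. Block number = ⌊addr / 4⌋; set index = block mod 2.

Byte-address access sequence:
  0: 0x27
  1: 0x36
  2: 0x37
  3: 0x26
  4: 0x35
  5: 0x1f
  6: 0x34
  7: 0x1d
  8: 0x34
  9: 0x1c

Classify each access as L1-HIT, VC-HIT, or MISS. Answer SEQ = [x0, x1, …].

#0 0x27→b9/s1 MISS; vc=[]
#1 0x36→b13/s1 MISS; vc=[9]
#2 0x37→b13/s1 L1-HIT; vc=[9]
#3 0x26→b9/s1 VC-HIT; vc=[13]
#4 0x35→b13/s1 VC-HIT; vc=[9]
#5 0x1f→b7/s1 MISS; vc=[9,13]
#6 0x34→b13/s1 VC-HIT; vc=[9,7]
#7 0x1d→b7/s1 VC-HIT; vc=[9,13]
#8 0x34→b13/s1 VC-HIT; vc=[9,7]
#9 0x1c→b7/s1 VC-HIT; vc=[9,13]

SEQ = [MISS, MISS, L1-HIT, VC-HIT, VC-HIT, MISS, VC-HIT, VC-HIT, VC-HIT, VC-HIT]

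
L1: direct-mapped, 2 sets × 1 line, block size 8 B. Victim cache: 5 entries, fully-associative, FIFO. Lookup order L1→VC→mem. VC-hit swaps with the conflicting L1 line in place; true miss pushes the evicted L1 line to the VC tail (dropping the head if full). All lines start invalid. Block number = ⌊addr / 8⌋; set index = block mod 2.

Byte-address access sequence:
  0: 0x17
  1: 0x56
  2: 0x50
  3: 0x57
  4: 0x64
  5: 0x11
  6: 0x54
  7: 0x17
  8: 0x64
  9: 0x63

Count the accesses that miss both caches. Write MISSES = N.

MISSES = 3

#0 0x17→b2/s0 MISS; vc=[]
#1 0x56→b10/s0 MISS; vc=[2]
#2 0x50→b10/s0 L1-HIT; vc=[2]
#3 0x57→b10/s0 L1-HIT; vc=[2]
#4 0x64→b12/s0 MISS; vc=[2,10]
#5 0x11→b2/s0 VC-HIT; vc=[12,10]
#6 0x54→b10/s0 VC-HIT; vc=[12,2]
#7 0x17→b2/s0 VC-HIT; vc=[12,10]
#8 0x64→b12/s0 VC-HIT; vc=[2,10]
#9 0x63→b12/s0 L1-HIT; vc=[2,10]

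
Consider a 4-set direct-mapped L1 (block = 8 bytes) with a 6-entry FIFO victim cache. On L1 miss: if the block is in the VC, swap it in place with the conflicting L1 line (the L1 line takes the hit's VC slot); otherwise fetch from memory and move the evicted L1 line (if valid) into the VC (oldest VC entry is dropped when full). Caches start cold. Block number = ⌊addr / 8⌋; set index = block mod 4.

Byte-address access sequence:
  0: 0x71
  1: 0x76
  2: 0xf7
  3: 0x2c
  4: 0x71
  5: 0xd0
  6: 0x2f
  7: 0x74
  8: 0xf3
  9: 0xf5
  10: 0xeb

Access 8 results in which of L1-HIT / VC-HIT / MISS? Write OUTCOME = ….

  [0] addr=0x71 blk=14 s=2: MISS | VC []
  [1] addr=0x76 blk=14 s=2: L1-HIT | VC []
  [2] addr=0xf7 blk=30 s=2: MISS | VC [14]
  [3] addr=0x2c blk=5 s=1: MISS | VC [14]
  [4] addr=0x71 blk=14 s=2: VC-HIT | VC [30]
  [5] addr=0xd0 blk=26 s=2: MISS | VC [30, 14]
  [6] addr=0x2f blk=5 s=1: L1-HIT | VC [30, 14]
  [7] addr=0x74 blk=14 s=2: VC-HIT | VC [30, 26]
  [8] addr=0xf3 blk=30 s=2: VC-HIT | VC [14, 26]
  [9] addr=0xf5 blk=30 s=2: L1-HIT | VC [14, 26]
  [10] addr=0xeb blk=29 s=1: MISS | VC [14, 26, 5]

OUTCOME = VC-HIT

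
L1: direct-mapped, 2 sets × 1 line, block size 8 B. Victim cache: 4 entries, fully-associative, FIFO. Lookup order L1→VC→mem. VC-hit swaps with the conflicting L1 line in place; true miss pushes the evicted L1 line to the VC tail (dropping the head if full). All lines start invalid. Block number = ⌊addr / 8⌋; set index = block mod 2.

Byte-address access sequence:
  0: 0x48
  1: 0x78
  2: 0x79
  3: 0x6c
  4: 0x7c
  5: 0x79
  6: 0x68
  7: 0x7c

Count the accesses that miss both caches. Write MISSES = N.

  [0] addr=0x48 blk=9 s=1: MISS | VC []
  [1] addr=0x78 blk=15 s=1: MISS | VC [9]
  [2] addr=0x79 blk=15 s=1: L1-HIT | VC [9]
  [3] addr=0x6c blk=13 s=1: MISS | VC [9, 15]
  [4] addr=0x7c blk=15 s=1: VC-HIT | VC [9, 13]
  [5] addr=0x79 blk=15 s=1: L1-HIT | VC [9, 13]
  [6] addr=0x68 blk=13 s=1: VC-HIT | VC [9, 15]
  [7] addr=0x7c blk=15 s=1: VC-HIT | VC [9, 13]

MISSES = 3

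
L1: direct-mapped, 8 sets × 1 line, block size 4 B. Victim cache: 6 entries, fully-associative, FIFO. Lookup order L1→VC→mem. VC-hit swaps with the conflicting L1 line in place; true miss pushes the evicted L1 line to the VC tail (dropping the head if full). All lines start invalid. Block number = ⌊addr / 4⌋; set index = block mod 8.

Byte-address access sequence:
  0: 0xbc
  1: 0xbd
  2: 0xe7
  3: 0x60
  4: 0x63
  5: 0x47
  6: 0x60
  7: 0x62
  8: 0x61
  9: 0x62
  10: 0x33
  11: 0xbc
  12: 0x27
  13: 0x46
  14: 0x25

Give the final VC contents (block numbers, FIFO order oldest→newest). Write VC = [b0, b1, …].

VC = [57, 17]

  [0] addr=0xbc blk=47 s=7: MISS | VC []
  [1] addr=0xbd blk=47 s=7: L1-HIT | VC []
  [2] addr=0xe7 blk=57 s=1: MISS | VC []
  [3] addr=0x60 blk=24 s=0: MISS | VC []
  [4] addr=0x63 blk=24 s=0: L1-HIT | VC []
  [5] addr=0x47 blk=17 s=1: MISS | VC [57]
  [6] addr=0x60 blk=24 s=0: L1-HIT | VC [57]
  [7] addr=0x62 blk=24 s=0: L1-HIT | VC [57]
  [8] addr=0x61 blk=24 s=0: L1-HIT | VC [57]
  [9] addr=0x62 blk=24 s=0: L1-HIT | VC [57]
  [10] addr=0x33 blk=12 s=4: MISS | VC [57]
  [11] addr=0xbc blk=47 s=7: L1-HIT | VC [57]
  [12] addr=0x27 blk=9 s=1: MISS | VC [57, 17]
  [13] addr=0x46 blk=17 s=1: VC-HIT | VC [57, 9]
  [14] addr=0x25 blk=9 s=1: VC-HIT | VC [57, 17]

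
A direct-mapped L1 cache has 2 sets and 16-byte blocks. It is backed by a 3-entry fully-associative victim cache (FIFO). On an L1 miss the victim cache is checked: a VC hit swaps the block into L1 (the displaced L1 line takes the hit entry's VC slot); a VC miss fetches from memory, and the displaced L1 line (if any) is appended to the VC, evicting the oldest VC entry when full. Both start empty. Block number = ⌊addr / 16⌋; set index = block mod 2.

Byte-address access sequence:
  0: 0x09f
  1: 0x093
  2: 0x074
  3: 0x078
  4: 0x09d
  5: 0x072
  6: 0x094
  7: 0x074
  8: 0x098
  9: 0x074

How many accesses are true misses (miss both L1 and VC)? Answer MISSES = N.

MISSES = 2

  [0] addr=0x9f blk=9 s=1: MISS | VC []
  [1] addr=0x93 blk=9 s=1: L1-HIT | VC []
  [2] addr=0x74 blk=7 s=1: MISS | VC [9]
  [3] addr=0x78 blk=7 s=1: L1-HIT | VC [9]
  [4] addr=0x9d blk=9 s=1: VC-HIT | VC [7]
  [5] addr=0x72 blk=7 s=1: VC-HIT | VC [9]
  [6] addr=0x94 blk=9 s=1: VC-HIT | VC [7]
  [7] addr=0x74 blk=7 s=1: VC-HIT | VC [9]
  [8] addr=0x98 blk=9 s=1: VC-HIT | VC [7]
  [9] addr=0x74 blk=7 s=1: VC-HIT | VC [9]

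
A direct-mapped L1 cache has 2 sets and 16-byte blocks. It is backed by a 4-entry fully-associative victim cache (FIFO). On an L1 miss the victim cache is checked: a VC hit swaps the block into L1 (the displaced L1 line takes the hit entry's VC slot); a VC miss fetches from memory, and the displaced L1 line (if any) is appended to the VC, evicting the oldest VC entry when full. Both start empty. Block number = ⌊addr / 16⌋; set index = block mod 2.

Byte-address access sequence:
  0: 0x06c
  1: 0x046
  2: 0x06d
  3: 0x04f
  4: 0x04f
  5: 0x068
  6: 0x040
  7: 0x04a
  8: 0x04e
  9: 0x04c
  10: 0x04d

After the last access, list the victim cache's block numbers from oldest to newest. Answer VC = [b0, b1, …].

VC = [6]

  [0] addr=0x6c blk=6 s=0: MISS | VC []
  [1] addr=0x46 blk=4 s=0: MISS | VC [6]
  [2] addr=0x6d blk=6 s=0: VC-HIT | VC [4]
  [3] addr=0x4f blk=4 s=0: VC-HIT | VC [6]
  [4] addr=0x4f blk=4 s=0: L1-HIT | VC [6]
  [5] addr=0x68 blk=6 s=0: VC-HIT | VC [4]
  [6] addr=0x40 blk=4 s=0: VC-HIT | VC [6]
  [7] addr=0x4a blk=4 s=0: L1-HIT | VC [6]
  [8] addr=0x4e blk=4 s=0: L1-HIT | VC [6]
  [9] addr=0x4c blk=4 s=0: L1-HIT | VC [6]
  [10] addr=0x4d blk=4 s=0: L1-HIT | VC [6]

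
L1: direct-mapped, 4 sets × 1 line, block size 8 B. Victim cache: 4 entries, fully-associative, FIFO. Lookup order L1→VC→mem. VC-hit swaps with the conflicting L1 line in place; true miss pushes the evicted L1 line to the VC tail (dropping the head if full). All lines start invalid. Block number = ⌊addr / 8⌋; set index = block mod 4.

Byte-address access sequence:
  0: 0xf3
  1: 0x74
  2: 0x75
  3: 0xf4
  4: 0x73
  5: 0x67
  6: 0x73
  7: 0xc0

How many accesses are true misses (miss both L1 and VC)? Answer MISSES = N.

  [0] addr=0xf3 blk=30 s=2: MISS | VC []
  [1] addr=0x74 blk=14 s=2: MISS | VC [30]
  [2] addr=0x75 blk=14 s=2: L1-HIT | VC [30]
  [3] addr=0xf4 blk=30 s=2: VC-HIT | VC [14]
  [4] addr=0x73 blk=14 s=2: VC-HIT | VC [30]
  [5] addr=0x67 blk=12 s=0: MISS | VC [30]
  [6] addr=0x73 blk=14 s=2: L1-HIT | VC [30]
  [7] addr=0xc0 blk=24 s=0: MISS | VC [30, 12]

MISSES = 4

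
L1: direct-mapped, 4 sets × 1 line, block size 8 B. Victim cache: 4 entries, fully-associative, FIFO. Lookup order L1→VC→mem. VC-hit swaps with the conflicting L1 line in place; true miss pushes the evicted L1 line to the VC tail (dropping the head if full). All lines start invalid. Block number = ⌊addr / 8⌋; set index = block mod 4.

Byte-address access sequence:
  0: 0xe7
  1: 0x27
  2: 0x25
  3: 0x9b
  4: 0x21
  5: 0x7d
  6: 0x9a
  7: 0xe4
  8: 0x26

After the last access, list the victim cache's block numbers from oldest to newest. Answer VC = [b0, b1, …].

0: 0xe7 (blk 28, set 0) → MISS  vc=[]
1: 0x27 (blk 4, set 0) → MISS  vc=[28]
2: 0x25 (blk 4, set 0) → L1-HIT  vc=[28]
3: 0x9b (blk 19, set 3) → MISS  vc=[28]
4: 0x21 (blk 4, set 0) → L1-HIT  vc=[28]
5: 0x7d (blk 15, set 3) → MISS  vc=[28, 19]
6: 0x9a (blk 19, set 3) → VC-HIT  vc=[28, 15]
7: 0xe4 (blk 28, set 0) → VC-HIT  vc=[4, 15]
8: 0x26 (blk 4, set 0) → VC-HIT  vc=[28, 15]

VC = [28, 15]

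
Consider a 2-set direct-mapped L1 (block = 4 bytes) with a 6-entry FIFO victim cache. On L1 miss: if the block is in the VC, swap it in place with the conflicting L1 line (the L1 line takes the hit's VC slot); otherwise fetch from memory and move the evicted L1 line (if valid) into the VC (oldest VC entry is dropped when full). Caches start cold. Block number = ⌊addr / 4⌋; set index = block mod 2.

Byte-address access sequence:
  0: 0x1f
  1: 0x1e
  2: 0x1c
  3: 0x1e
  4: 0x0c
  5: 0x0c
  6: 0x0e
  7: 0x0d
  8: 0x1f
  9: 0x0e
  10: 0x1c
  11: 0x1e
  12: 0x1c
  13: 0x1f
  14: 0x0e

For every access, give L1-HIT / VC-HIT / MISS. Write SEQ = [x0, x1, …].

SEQ = [MISS, L1-HIT, L1-HIT, L1-HIT, MISS, L1-HIT, L1-HIT, L1-HIT, VC-HIT, VC-HIT, VC-HIT, L1-HIT, L1-HIT, L1-HIT, VC-HIT]

#0 0x1f→b7/s1 MISS; vc=[]
#1 0x1e→b7/s1 L1-HIT; vc=[]
#2 0x1c→b7/s1 L1-HIT; vc=[]
#3 0x1e→b7/s1 L1-HIT; vc=[]
#4 0xc→b3/s1 MISS; vc=[7]
#5 0xc→b3/s1 L1-HIT; vc=[7]
#6 0xe→b3/s1 L1-HIT; vc=[7]
#7 0xd→b3/s1 L1-HIT; vc=[7]
#8 0x1f→b7/s1 VC-HIT; vc=[3]
#9 0xe→b3/s1 VC-HIT; vc=[7]
#10 0x1c→b7/s1 VC-HIT; vc=[3]
#11 0x1e→b7/s1 L1-HIT; vc=[3]
#12 0x1c→b7/s1 L1-HIT; vc=[3]
#13 0x1f→b7/s1 L1-HIT; vc=[3]
#14 0xe→b3/s1 VC-HIT; vc=[7]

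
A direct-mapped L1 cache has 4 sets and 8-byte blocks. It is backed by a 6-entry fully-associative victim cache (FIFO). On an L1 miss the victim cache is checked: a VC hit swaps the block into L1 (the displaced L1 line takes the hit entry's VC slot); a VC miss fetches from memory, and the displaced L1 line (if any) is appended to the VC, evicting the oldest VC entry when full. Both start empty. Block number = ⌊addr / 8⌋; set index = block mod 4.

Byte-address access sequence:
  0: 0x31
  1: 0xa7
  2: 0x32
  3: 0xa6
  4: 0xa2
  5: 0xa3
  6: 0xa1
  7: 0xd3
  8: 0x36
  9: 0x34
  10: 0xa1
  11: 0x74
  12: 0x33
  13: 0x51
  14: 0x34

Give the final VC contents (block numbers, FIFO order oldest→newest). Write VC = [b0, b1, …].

#0 0x31→b6/s2 MISS; vc=[]
#1 0xa7→b20/s0 MISS; vc=[]
#2 0x32→b6/s2 L1-HIT; vc=[]
#3 0xa6→b20/s0 L1-HIT; vc=[]
#4 0xa2→b20/s0 L1-HIT; vc=[]
#5 0xa3→b20/s0 L1-HIT; vc=[]
#6 0xa1→b20/s0 L1-HIT; vc=[]
#7 0xd3→b26/s2 MISS; vc=[6]
#8 0x36→b6/s2 VC-HIT; vc=[26]
#9 0x34→b6/s2 L1-HIT; vc=[26]
#10 0xa1→b20/s0 L1-HIT; vc=[26]
#11 0x74→b14/s2 MISS; vc=[26,6]
#12 0x33→b6/s2 VC-HIT; vc=[26,14]
#13 0x51→b10/s2 MISS; vc=[26,14,6]
#14 0x34→b6/s2 VC-HIT; vc=[26,14,10]

VC = [26, 14, 10]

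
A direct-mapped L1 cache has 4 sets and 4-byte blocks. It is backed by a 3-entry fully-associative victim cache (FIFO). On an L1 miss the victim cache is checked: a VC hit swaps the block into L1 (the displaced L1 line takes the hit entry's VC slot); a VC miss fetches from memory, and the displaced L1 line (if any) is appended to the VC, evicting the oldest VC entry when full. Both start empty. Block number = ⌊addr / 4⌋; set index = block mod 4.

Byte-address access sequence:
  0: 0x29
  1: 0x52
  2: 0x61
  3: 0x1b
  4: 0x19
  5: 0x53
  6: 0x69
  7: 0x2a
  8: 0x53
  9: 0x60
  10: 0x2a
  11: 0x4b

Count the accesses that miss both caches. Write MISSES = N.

  [0] addr=0x29 blk=10 s=2: MISS | VC []
  [1] addr=0x52 blk=20 s=0: MISS | VC []
  [2] addr=0x61 blk=24 s=0: MISS | VC [20]
  [3] addr=0x1b blk=6 s=2: MISS | VC [20, 10]
  [4] addr=0x19 blk=6 s=2: L1-HIT | VC [20, 10]
  [5] addr=0x53 blk=20 s=0: VC-HIT | VC [24, 10]
  [6] addr=0x69 blk=26 s=2: MISS | VC [24, 10, 6]
  [7] addr=0x2a blk=10 s=2: VC-HIT | VC [24, 26, 6]
  [8] addr=0x53 blk=20 s=0: L1-HIT | VC [24, 26, 6]
  [9] addr=0x60 blk=24 s=0: VC-HIT | VC [20, 26, 6]
  [10] addr=0x2a blk=10 s=2: L1-HIT | VC [20, 26, 6]
  [11] addr=0x4b blk=18 s=2: MISS | VC [26, 6, 10]

MISSES = 6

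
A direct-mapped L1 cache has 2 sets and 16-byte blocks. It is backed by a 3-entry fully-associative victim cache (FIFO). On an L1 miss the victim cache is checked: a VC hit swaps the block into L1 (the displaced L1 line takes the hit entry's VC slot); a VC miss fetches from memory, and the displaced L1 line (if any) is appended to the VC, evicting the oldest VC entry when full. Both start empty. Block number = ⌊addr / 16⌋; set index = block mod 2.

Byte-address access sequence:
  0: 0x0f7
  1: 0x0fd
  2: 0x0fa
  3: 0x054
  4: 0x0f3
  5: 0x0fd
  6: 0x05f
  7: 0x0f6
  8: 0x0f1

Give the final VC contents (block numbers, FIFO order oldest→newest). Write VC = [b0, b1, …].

0: 0xf7 (blk 15, set 1) → MISS  vc=[]
1: 0xfd (blk 15, set 1) → L1-HIT  vc=[]
2: 0xfa (blk 15, set 1) → L1-HIT  vc=[]
3: 0x54 (blk 5, set 1) → MISS  vc=[15]
4: 0xf3 (blk 15, set 1) → VC-HIT  vc=[5]
5: 0xfd (blk 15, set 1) → L1-HIT  vc=[5]
6: 0x5f (blk 5, set 1) → VC-HIT  vc=[15]
7: 0xf6 (blk 15, set 1) → VC-HIT  vc=[5]
8: 0xf1 (blk 15, set 1) → L1-HIT  vc=[5]

VC = [5]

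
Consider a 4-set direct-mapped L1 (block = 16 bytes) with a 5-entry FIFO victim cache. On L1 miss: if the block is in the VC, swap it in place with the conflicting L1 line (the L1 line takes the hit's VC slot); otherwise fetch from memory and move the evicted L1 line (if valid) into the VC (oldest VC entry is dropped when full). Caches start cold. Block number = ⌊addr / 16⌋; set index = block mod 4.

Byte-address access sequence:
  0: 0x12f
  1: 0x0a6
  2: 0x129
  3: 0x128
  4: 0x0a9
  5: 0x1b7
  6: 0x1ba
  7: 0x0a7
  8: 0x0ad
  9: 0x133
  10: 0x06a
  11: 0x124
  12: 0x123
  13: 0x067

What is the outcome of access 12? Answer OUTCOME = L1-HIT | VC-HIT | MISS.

OUTCOME = L1-HIT

0: 0x12f (blk 18, set 2) → MISS  vc=[]
1: 0xa6 (blk 10, set 2) → MISS  vc=[18]
2: 0x129 (blk 18, set 2) → VC-HIT  vc=[10]
3: 0x128 (blk 18, set 2) → L1-HIT  vc=[10]
4: 0xa9 (blk 10, set 2) → VC-HIT  vc=[18]
5: 0x1b7 (blk 27, set 3) → MISS  vc=[18]
6: 0x1ba (blk 27, set 3) → L1-HIT  vc=[18]
7: 0xa7 (blk 10, set 2) → L1-HIT  vc=[18]
8: 0xad (blk 10, set 2) → L1-HIT  vc=[18]
9: 0x133 (blk 19, set 3) → MISS  vc=[18, 27]
10: 0x6a (blk 6, set 2) → MISS  vc=[18, 27, 10]
11: 0x124 (blk 18, set 2) → VC-HIT  vc=[6, 27, 10]
12: 0x123 (blk 18, set 2) → L1-HIT  vc=[6, 27, 10]
13: 0x67 (blk 6, set 2) → VC-HIT  vc=[18, 27, 10]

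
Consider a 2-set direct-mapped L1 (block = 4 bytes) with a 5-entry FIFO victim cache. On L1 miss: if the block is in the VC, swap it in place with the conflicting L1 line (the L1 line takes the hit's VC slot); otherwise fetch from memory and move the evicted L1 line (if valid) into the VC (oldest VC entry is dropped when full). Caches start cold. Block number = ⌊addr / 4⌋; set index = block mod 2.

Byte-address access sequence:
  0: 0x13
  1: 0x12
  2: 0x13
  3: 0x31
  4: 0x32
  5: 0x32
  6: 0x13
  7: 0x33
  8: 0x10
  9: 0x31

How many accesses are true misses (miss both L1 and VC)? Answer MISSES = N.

MISSES = 2

  [0] addr=0x13 blk=4 s=0: MISS | VC []
  [1] addr=0x12 blk=4 s=0: L1-HIT | VC []
  [2] addr=0x13 blk=4 s=0: L1-HIT | VC []
  [3] addr=0x31 blk=12 s=0: MISS | VC [4]
  [4] addr=0x32 blk=12 s=0: L1-HIT | VC [4]
  [5] addr=0x32 blk=12 s=0: L1-HIT | VC [4]
  [6] addr=0x13 blk=4 s=0: VC-HIT | VC [12]
  [7] addr=0x33 blk=12 s=0: VC-HIT | VC [4]
  [8] addr=0x10 blk=4 s=0: VC-HIT | VC [12]
  [9] addr=0x31 blk=12 s=0: VC-HIT | VC [4]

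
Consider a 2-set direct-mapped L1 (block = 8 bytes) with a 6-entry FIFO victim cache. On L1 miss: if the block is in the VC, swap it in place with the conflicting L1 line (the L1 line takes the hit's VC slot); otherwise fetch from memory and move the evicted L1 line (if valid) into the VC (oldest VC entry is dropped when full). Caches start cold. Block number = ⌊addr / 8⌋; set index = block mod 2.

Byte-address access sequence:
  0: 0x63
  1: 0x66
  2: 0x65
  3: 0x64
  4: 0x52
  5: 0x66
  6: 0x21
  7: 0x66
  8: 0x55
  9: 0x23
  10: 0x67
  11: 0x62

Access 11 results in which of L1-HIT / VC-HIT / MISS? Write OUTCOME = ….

OUTCOME = L1-HIT

#0 0x63→b12/s0 MISS; vc=[]
#1 0x66→b12/s0 L1-HIT; vc=[]
#2 0x65→b12/s0 L1-HIT; vc=[]
#3 0x64→b12/s0 L1-HIT; vc=[]
#4 0x52→b10/s0 MISS; vc=[12]
#5 0x66→b12/s0 VC-HIT; vc=[10]
#6 0x21→b4/s0 MISS; vc=[10,12]
#7 0x66→b12/s0 VC-HIT; vc=[10,4]
#8 0x55→b10/s0 VC-HIT; vc=[12,4]
#9 0x23→b4/s0 VC-HIT; vc=[12,10]
#10 0x67→b12/s0 VC-HIT; vc=[4,10]
#11 0x62→b12/s0 L1-HIT; vc=[4,10]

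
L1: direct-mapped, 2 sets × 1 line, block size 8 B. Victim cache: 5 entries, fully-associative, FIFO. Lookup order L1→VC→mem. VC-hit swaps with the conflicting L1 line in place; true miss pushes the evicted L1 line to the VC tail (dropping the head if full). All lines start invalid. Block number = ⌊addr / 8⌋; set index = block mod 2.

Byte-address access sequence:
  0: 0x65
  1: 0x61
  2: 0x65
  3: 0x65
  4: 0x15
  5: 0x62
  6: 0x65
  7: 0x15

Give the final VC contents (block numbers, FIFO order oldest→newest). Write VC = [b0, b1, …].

0: 0x65 (blk 12, set 0) → MISS  vc=[]
1: 0x61 (blk 12, set 0) → L1-HIT  vc=[]
2: 0x65 (blk 12, set 0) → L1-HIT  vc=[]
3: 0x65 (blk 12, set 0) → L1-HIT  vc=[]
4: 0x15 (blk 2, set 0) → MISS  vc=[12]
5: 0x62 (blk 12, set 0) → VC-HIT  vc=[2]
6: 0x65 (blk 12, set 0) → L1-HIT  vc=[2]
7: 0x15 (blk 2, set 0) → VC-HIT  vc=[12]

VC = [12]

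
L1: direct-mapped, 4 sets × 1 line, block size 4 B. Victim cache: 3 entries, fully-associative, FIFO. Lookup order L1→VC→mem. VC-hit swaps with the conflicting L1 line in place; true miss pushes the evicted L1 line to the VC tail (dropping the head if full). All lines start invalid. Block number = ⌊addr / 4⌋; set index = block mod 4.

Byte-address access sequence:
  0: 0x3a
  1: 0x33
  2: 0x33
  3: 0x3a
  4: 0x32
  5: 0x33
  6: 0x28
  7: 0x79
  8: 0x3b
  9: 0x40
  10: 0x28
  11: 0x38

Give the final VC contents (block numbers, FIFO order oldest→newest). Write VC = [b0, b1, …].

VC = [30, 10, 12]

#0 0x3a→b14/s2 MISS; vc=[]
#1 0x33→b12/s0 MISS; vc=[]
#2 0x33→b12/s0 L1-HIT; vc=[]
#3 0x3a→b14/s2 L1-HIT; vc=[]
#4 0x32→b12/s0 L1-HIT; vc=[]
#5 0x33→b12/s0 L1-HIT; vc=[]
#6 0x28→b10/s2 MISS; vc=[14]
#7 0x79→b30/s2 MISS; vc=[14,10]
#8 0x3b→b14/s2 VC-HIT; vc=[30,10]
#9 0x40→b16/s0 MISS; vc=[30,10,12]
#10 0x28→b10/s2 VC-HIT; vc=[30,14,12]
#11 0x38→b14/s2 VC-HIT; vc=[30,10,12]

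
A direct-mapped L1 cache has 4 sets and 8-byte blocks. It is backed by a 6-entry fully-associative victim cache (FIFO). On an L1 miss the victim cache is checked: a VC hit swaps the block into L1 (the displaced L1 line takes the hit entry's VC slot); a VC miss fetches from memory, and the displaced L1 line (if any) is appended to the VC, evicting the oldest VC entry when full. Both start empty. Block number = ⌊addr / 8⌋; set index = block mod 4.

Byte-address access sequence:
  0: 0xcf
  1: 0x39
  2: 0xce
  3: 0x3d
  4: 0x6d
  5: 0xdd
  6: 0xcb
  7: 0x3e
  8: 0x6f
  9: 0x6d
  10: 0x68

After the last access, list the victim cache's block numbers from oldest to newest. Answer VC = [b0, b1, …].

VC = [25, 27]

#0 0xcf→b25/s1 MISS; vc=[]
#1 0x39→b7/s3 MISS; vc=[]
#2 0xce→b25/s1 L1-HIT; vc=[]
#3 0x3d→b7/s3 L1-HIT; vc=[]
#4 0x6d→b13/s1 MISS; vc=[25]
#5 0xdd→b27/s3 MISS; vc=[25,7]
#6 0xcb→b25/s1 VC-HIT; vc=[13,7]
#7 0x3e→b7/s3 VC-HIT; vc=[13,27]
#8 0x6f→b13/s1 VC-HIT; vc=[25,27]
#9 0x6d→b13/s1 L1-HIT; vc=[25,27]
#10 0x68→b13/s1 L1-HIT; vc=[25,27]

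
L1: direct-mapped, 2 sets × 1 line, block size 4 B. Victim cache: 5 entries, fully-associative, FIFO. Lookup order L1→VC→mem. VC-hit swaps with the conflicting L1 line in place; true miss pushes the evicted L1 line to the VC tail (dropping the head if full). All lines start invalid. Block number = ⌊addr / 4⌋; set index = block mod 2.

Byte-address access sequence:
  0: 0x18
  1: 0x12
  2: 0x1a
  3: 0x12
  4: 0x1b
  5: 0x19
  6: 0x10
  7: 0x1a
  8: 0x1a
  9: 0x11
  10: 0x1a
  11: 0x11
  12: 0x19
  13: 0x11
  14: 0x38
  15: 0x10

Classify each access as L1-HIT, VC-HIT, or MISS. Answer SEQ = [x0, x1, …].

SEQ = [MISS, MISS, VC-HIT, VC-HIT, VC-HIT, L1-HIT, VC-HIT, VC-HIT, L1-HIT, VC-HIT, VC-HIT, VC-HIT, VC-HIT, VC-HIT, MISS, VC-HIT]

  [0] addr=0x18 blk=6 s=0: MISS | VC []
  [1] addr=0x12 blk=4 s=0: MISS | VC [6]
  [2] addr=0x1a blk=6 s=0: VC-HIT | VC [4]
  [3] addr=0x12 blk=4 s=0: VC-HIT | VC [6]
  [4] addr=0x1b blk=6 s=0: VC-HIT | VC [4]
  [5] addr=0x19 blk=6 s=0: L1-HIT | VC [4]
  [6] addr=0x10 blk=4 s=0: VC-HIT | VC [6]
  [7] addr=0x1a blk=6 s=0: VC-HIT | VC [4]
  [8] addr=0x1a blk=6 s=0: L1-HIT | VC [4]
  [9] addr=0x11 blk=4 s=0: VC-HIT | VC [6]
  [10] addr=0x1a blk=6 s=0: VC-HIT | VC [4]
  [11] addr=0x11 blk=4 s=0: VC-HIT | VC [6]
  [12] addr=0x19 blk=6 s=0: VC-HIT | VC [4]
  [13] addr=0x11 blk=4 s=0: VC-HIT | VC [6]
  [14] addr=0x38 blk=14 s=0: MISS | VC [6, 4]
  [15] addr=0x10 blk=4 s=0: VC-HIT | VC [6, 14]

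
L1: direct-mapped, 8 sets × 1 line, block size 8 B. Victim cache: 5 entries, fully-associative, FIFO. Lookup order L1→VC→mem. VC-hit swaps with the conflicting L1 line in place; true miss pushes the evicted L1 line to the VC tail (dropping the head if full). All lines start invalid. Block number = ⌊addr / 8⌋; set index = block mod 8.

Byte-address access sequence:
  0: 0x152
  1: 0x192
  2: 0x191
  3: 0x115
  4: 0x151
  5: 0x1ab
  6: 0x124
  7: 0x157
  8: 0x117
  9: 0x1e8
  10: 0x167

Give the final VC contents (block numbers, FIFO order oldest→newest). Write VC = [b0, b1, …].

VC = [42, 50, 53, 36]

  [0] addr=0x152 blk=42 s=2: MISS | VC []
  [1] addr=0x192 blk=50 s=2: MISS | VC [42]
  [2] addr=0x191 blk=50 s=2: L1-HIT | VC [42]
  [3] addr=0x115 blk=34 s=2: MISS | VC [42, 50]
  [4] addr=0x151 blk=42 s=2: VC-HIT | VC [34, 50]
  [5] addr=0x1ab blk=53 s=5: MISS | VC [34, 50]
  [6] addr=0x124 blk=36 s=4: MISS | VC [34, 50]
  [7] addr=0x157 blk=42 s=2: L1-HIT | VC [34, 50]
  [8] addr=0x117 blk=34 s=2: VC-HIT | VC [42, 50]
  [9] addr=0x1e8 blk=61 s=5: MISS | VC [42, 50, 53]
  [10] addr=0x167 blk=44 s=4: MISS | VC [42, 50, 53, 36]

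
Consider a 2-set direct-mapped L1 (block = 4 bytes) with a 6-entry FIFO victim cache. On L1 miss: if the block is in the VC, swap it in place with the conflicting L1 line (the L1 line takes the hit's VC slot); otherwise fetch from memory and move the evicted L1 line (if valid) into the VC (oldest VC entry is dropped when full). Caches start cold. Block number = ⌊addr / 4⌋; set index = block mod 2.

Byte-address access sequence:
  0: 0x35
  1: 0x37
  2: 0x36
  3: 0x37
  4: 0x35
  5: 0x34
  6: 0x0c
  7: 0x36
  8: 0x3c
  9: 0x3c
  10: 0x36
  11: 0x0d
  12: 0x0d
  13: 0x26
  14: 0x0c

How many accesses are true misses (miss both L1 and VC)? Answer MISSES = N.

MISSES = 4

  [0] addr=0x35 blk=13 s=1: MISS | VC []
  [1] addr=0x37 blk=13 s=1: L1-HIT | VC []
  [2] addr=0x36 blk=13 s=1: L1-HIT | VC []
  [3] addr=0x37 blk=13 s=1: L1-HIT | VC []
  [4] addr=0x35 blk=13 s=1: L1-HIT | VC []
  [5] addr=0x34 blk=13 s=1: L1-HIT | VC []
  [6] addr=0xc blk=3 s=1: MISS | VC [13]
  [7] addr=0x36 blk=13 s=1: VC-HIT | VC [3]
  [8] addr=0x3c blk=15 s=1: MISS | VC [3, 13]
  [9] addr=0x3c blk=15 s=1: L1-HIT | VC [3, 13]
  [10] addr=0x36 blk=13 s=1: VC-HIT | VC [3, 15]
  [11] addr=0xd blk=3 s=1: VC-HIT | VC [13, 15]
  [12] addr=0xd blk=3 s=1: L1-HIT | VC [13, 15]
  [13] addr=0x26 blk=9 s=1: MISS | VC [13, 15, 3]
  [14] addr=0xc blk=3 s=1: VC-HIT | VC [13, 15, 9]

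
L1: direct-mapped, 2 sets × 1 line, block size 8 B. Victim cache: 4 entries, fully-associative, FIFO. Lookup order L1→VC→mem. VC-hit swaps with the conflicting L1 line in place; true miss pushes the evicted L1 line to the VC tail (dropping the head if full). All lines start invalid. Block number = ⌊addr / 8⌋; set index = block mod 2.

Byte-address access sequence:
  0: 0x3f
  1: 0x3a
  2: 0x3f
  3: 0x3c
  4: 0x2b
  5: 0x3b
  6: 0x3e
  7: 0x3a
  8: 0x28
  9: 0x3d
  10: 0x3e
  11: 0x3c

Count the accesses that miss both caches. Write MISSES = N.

MISSES = 2

  [0] addr=0x3f blk=7 s=1: MISS | VC []
  [1] addr=0x3a blk=7 s=1: L1-HIT | VC []
  [2] addr=0x3f blk=7 s=1: L1-HIT | VC []
  [3] addr=0x3c blk=7 s=1: L1-HIT | VC []
  [4] addr=0x2b blk=5 s=1: MISS | VC [7]
  [5] addr=0x3b blk=7 s=1: VC-HIT | VC [5]
  [6] addr=0x3e blk=7 s=1: L1-HIT | VC [5]
  [7] addr=0x3a blk=7 s=1: L1-HIT | VC [5]
  [8] addr=0x28 blk=5 s=1: VC-HIT | VC [7]
  [9] addr=0x3d blk=7 s=1: VC-HIT | VC [5]
  [10] addr=0x3e blk=7 s=1: L1-HIT | VC [5]
  [11] addr=0x3c blk=7 s=1: L1-HIT | VC [5]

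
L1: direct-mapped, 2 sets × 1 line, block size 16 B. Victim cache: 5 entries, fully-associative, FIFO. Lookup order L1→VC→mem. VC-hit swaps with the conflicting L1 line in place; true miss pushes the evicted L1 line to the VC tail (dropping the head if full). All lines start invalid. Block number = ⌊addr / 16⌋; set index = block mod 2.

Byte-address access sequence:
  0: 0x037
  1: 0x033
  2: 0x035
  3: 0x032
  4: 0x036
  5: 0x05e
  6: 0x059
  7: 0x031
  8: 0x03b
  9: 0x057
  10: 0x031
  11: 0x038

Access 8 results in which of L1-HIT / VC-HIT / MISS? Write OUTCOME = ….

0: 0x37 (blk 3, set 1) → MISS  vc=[]
1: 0x33 (blk 3, set 1) → L1-HIT  vc=[]
2: 0x35 (blk 3, set 1) → L1-HIT  vc=[]
3: 0x32 (blk 3, set 1) → L1-HIT  vc=[]
4: 0x36 (blk 3, set 1) → L1-HIT  vc=[]
5: 0x5e (blk 5, set 1) → MISS  vc=[3]
6: 0x59 (blk 5, set 1) → L1-HIT  vc=[3]
7: 0x31 (blk 3, set 1) → VC-HIT  vc=[5]
8: 0x3b (blk 3, set 1) → L1-HIT  vc=[5]
9: 0x57 (blk 5, set 1) → VC-HIT  vc=[3]
10: 0x31 (blk 3, set 1) → VC-HIT  vc=[5]
11: 0x38 (blk 3, set 1) → L1-HIT  vc=[5]

OUTCOME = L1-HIT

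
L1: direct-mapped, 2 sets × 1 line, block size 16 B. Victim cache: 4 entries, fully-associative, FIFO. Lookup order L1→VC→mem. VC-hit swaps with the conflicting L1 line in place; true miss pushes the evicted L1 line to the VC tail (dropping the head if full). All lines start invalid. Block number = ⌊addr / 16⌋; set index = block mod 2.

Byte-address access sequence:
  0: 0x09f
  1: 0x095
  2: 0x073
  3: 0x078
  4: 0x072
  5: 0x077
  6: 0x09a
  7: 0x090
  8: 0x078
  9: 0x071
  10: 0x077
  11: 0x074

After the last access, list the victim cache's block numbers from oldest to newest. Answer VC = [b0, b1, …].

VC = [9]

#0 0x9f→b9/s1 MISS; vc=[]
#1 0x95→b9/s1 L1-HIT; vc=[]
#2 0x73→b7/s1 MISS; vc=[9]
#3 0x78→b7/s1 L1-HIT; vc=[9]
#4 0x72→b7/s1 L1-HIT; vc=[9]
#5 0x77→b7/s1 L1-HIT; vc=[9]
#6 0x9a→b9/s1 VC-HIT; vc=[7]
#7 0x90→b9/s1 L1-HIT; vc=[7]
#8 0x78→b7/s1 VC-HIT; vc=[9]
#9 0x71→b7/s1 L1-HIT; vc=[9]
#10 0x77→b7/s1 L1-HIT; vc=[9]
#11 0x74→b7/s1 L1-HIT; vc=[9]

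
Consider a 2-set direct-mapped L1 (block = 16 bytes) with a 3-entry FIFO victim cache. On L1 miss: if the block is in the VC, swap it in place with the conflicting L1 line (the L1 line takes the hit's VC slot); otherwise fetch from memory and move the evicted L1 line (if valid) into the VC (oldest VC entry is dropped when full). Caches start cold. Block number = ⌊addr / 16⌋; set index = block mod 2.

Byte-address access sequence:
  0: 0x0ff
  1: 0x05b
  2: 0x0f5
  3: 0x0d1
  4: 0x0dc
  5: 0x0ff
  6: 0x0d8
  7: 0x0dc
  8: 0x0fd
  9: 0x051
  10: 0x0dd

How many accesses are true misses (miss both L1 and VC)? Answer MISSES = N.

MISSES = 3

  [0] addr=0xff blk=15 s=1: MISS | VC []
  [1] addr=0x5b blk=5 s=1: MISS | VC [15]
  [2] addr=0xf5 blk=15 s=1: VC-HIT | VC [5]
  [3] addr=0xd1 blk=13 s=1: MISS | VC [5, 15]
  [4] addr=0xdc blk=13 s=1: L1-HIT | VC [5, 15]
  [5] addr=0xff blk=15 s=1: VC-HIT | VC [5, 13]
  [6] addr=0xd8 blk=13 s=1: VC-HIT | VC [5, 15]
  [7] addr=0xdc blk=13 s=1: L1-HIT | VC [5, 15]
  [8] addr=0xfd blk=15 s=1: VC-HIT | VC [5, 13]
  [9] addr=0x51 blk=5 s=1: VC-HIT | VC [15, 13]
  [10] addr=0xdd blk=13 s=1: VC-HIT | VC [15, 5]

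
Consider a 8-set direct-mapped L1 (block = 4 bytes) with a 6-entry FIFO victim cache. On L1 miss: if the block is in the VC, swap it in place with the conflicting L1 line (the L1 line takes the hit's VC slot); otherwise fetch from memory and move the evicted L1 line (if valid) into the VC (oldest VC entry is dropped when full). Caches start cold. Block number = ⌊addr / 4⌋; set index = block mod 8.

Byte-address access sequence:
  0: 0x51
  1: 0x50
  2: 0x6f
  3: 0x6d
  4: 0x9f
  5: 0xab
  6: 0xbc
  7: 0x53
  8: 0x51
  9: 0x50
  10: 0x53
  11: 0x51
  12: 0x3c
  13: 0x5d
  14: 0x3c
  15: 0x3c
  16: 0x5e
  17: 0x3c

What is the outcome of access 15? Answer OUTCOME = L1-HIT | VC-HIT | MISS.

OUTCOME = L1-HIT

  [0] addr=0x51 blk=20 s=4: MISS | VC []
  [1] addr=0x50 blk=20 s=4: L1-HIT | VC []
  [2] addr=0x6f blk=27 s=3: MISS | VC []
  [3] addr=0x6d blk=27 s=3: L1-HIT | VC []
  [4] addr=0x9f blk=39 s=7: MISS | VC []
  [5] addr=0xab blk=42 s=2: MISS | VC []
  [6] addr=0xbc blk=47 s=7: MISS | VC [39]
  [7] addr=0x53 blk=20 s=4: L1-HIT | VC [39]
  [8] addr=0x51 blk=20 s=4: L1-HIT | VC [39]
  [9] addr=0x50 blk=20 s=4: L1-HIT | VC [39]
  [10] addr=0x53 blk=20 s=4: L1-HIT | VC [39]
  [11] addr=0x51 blk=20 s=4: L1-HIT | VC [39]
  [12] addr=0x3c blk=15 s=7: MISS | VC [39, 47]
  [13] addr=0x5d blk=23 s=7: MISS | VC [39, 47, 15]
  [14] addr=0x3c blk=15 s=7: VC-HIT | VC [39, 47, 23]
  [15] addr=0x3c blk=15 s=7: L1-HIT | VC [39, 47, 23]
  [16] addr=0x5e blk=23 s=7: VC-HIT | VC [39, 47, 15]
  [17] addr=0x3c blk=15 s=7: VC-HIT | VC [39, 47, 23]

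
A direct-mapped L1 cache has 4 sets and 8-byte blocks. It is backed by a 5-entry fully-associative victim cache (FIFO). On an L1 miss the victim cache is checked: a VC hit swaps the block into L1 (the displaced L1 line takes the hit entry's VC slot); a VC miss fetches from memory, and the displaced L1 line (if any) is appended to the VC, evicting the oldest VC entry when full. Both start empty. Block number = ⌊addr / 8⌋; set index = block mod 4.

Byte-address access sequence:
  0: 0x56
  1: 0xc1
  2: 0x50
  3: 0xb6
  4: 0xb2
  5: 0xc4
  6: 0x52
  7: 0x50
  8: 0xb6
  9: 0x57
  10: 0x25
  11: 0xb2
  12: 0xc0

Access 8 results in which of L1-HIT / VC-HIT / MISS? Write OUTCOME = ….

0: 0x56 (blk 10, set 2) → MISS  vc=[]
1: 0xc1 (blk 24, set 0) → MISS  vc=[]
2: 0x50 (blk 10, set 2) → L1-HIT  vc=[]
3: 0xb6 (blk 22, set 2) → MISS  vc=[10]
4: 0xb2 (blk 22, set 2) → L1-HIT  vc=[10]
5: 0xc4 (blk 24, set 0) → L1-HIT  vc=[10]
6: 0x52 (blk 10, set 2) → VC-HIT  vc=[22]
7: 0x50 (blk 10, set 2) → L1-HIT  vc=[22]
8: 0xb6 (blk 22, set 2) → VC-HIT  vc=[10]
9: 0x57 (blk 10, set 2) → VC-HIT  vc=[22]
10: 0x25 (blk 4, set 0) → MISS  vc=[22, 24]
11: 0xb2 (blk 22, set 2) → VC-HIT  vc=[10, 24]
12: 0xc0 (blk 24, set 0) → VC-HIT  vc=[10, 4]

OUTCOME = VC-HIT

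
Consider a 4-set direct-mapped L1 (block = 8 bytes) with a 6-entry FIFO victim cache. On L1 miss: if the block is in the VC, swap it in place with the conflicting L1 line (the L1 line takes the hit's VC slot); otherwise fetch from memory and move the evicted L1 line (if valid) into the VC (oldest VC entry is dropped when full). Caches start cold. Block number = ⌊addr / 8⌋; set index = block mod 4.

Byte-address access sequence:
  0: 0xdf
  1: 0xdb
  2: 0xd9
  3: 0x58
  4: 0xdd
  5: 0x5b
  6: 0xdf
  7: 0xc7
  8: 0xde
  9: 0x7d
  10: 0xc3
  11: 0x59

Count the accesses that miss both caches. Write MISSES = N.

MISSES = 4

  [0] addr=0xdf blk=27 s=3: MISS | VC []
  [1] addr=0xdb blk=27 s=3: L1-HIT | VC []
  [2] addr=0xd9 blk=27 s=3: L1-HIT | VC []
  [3] addr=0x58 blk=11 s=3: MISS | VC [27]
  [4] addr=0xdd blk=27 s=3: VC-HIT | VC [11]
  [5] addr=0x5b blk=11 s=3: VC-HIT | VC [27]
  [6] addr=0xdf blk=27 s=3: VC-HIT | VC [11]
  [7] addr=0xc7 blk=24 s=0: MISS | VC [11]
  [8] addr=0xde blk=27 s=3: L1-HIT | VC [11]
  [9] addr=0x7d blk=15 s=3: MISS | VC [11, 27]
  [10] addr=0xc3 blk=24 s=0: L1-HIT | VC [11, 27]
  [11] addr=0x59 blk=11 s=3: VC-HIT | VC [15, 27]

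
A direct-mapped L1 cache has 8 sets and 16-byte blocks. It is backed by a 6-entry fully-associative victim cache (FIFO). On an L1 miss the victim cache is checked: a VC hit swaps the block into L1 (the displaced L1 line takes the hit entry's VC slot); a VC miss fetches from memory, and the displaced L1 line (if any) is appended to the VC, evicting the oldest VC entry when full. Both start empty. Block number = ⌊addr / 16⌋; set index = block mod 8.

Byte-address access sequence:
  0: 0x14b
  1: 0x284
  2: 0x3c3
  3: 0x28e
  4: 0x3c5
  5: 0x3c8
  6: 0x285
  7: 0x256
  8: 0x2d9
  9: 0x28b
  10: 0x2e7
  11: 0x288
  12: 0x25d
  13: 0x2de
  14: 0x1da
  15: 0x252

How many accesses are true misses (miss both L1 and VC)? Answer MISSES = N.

MISSES = 7

  [0] addr=0x14b blk=20 s=4: MISS | VC []
  [1] addr=0x284 blk=40 s=0: MISS | VC []
  [2] addr=0x3c3 blk=60 s=4: MISS | VC [20]
  [3] addr=0x28e blk=40 s=0: L1-HIT | VC [20]
  [4] addr=0x3c5 blk=60 s=4: L1-HIT | VC [20]
  [5] addr=0x3c8 blk=60 s=4: L1-HIT | VC [20]
  [6] addr=0x285 blk=40 s=0: L1-HIT | VC [20]
  [7] addr=0x256 blk=37 s=5: MISS | VC [20]
  [8] addr=0x2d9 blk=45 s=5: MISS | VC [20, 37]
  [9] addr=0x28b blk=40 s=0: L1-HIT | VC [20, 37]
  [10] addr=0x2e7 blk=46 s=6: MISS | VC [20, 37]
  [11] addr=0x288 blk=40 s=0: L1-HIT | VC [20, 37]
  [12] addr=0x25d blk=37 s=5: VC-HIT | VC [20, 45]
  [13] addr=0x2de blk=45 s=5: VC-HIT | VC [20, 37]
  [14] addr=0x1da blk=29 s=5: MISS | VC [20, 37, 45]
  [15] addr=0x252 blk=37 s=5: VC-HIT | VC [20, 29, 45]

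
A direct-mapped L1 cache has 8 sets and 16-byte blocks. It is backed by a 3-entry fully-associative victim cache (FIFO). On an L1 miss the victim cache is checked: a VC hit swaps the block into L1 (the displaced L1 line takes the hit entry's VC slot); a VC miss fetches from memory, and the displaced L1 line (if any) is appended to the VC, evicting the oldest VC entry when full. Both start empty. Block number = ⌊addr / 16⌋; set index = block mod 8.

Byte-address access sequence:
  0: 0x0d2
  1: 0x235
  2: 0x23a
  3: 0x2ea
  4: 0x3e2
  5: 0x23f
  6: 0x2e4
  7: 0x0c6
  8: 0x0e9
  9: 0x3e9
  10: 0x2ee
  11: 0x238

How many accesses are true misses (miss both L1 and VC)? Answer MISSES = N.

MISSES = 6

0: 0xd2 (blk 13, set 5) → MISS  vc=[]
1: 0x235 (blk 35, set 3) → MISS  vc=[]
2: 0x23a (blk 35, set 3) → L1-HIT  vc=[]
3: 0x2ea (blk 46, set 6) → MISS  vc=[]
4: 0x3e2 (blk 62, set 6) → MISS  vc=[46]
5: 0x23f (blk 35, set 3) → L1-HIT  vc=[46]
6: 0x2e4 (blk 46, set 6) → VC-HIT  vc=[62]
7: 0xc6 (blk 12, set 4) → MISS  vc=[62]
8: 0xe9 (blk 14, set 6) → MISS  vc=[62, 46]
9: 0x3e9 (blk 62, set 6) → VC-HIT  vc=[14, 46]
10: 0x2ee (blk 46, set 6) → VC-HIT  vc=[14, 62]
11: 0x238 (blk 35, set 3) → L1-HIT  vc=[14, 62]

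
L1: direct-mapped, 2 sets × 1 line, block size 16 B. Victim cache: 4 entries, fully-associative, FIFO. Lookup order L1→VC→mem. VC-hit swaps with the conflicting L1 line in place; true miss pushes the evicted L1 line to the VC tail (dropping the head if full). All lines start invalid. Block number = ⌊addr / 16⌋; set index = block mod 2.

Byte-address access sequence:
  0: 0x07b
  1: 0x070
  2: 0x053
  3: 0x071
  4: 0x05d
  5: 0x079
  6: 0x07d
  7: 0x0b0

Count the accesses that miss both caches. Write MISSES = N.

MISSES = 3

0: 0x7b (blk 7, set 1) → MISS  vc=[]
1: 0x70 (blk 7, set 1) → L1-HIT  vc=[]
2: 0x53 (blk 5, set 1) → MISS  vc=[7]
3: 0x71 (blk 7, set 1) → VC-HIT  vc=[5]
4: 0x5d (blk 5, set 1) → VC-HIT  vc=[7]
5: 0x79 (blk 7, set 1) → VC-HIT  vc=[5]
6: 0x7d (blk 7, set 1) → L1-HIT  vc=[5]
7: 0xb0 (blk 11, set 1) → MISS  vc=[5, 7]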